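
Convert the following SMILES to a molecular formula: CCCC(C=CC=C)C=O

Heavy atoms from the SMILES: 9 C, 1 O.
Implicit hydrogens by atom environment:
  5 × C: 1 H each → 5
  3 × C: 2 H each → 6
  1 × C: 3 H
  1 × O: no H
  Total hydrogens = 14.
Molecular formula: C9H14O

C9H14O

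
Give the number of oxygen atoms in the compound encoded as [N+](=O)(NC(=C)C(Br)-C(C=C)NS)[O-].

2

The symbol for oxygen appears 2 times in the SMILES.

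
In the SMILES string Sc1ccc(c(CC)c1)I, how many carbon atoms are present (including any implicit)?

8

The symbol for carbon appears 8 times in the SMILES. Lowercase c denotes aromatic carbon and counts toward C.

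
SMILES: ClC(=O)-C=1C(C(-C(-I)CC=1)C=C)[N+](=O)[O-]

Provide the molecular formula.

C9H9ClINO3

Heavy atoms from the SMILES: 9 C, 1 Cl, 1 I, 1 N, 3 O.
Implicit hydrogens by atom environment:
  5 × C: 1 H each → 5
  2 × C: 2 H each → 4
  2 × C: no H
  2 × O: no H
  1 × Cl: no H
  1 × I: no H
  1 × N (charge +1): no H
  1 × O (charge -1): no H
  Total hydrogens = 9.
Molecular formula: C9H9ClINO3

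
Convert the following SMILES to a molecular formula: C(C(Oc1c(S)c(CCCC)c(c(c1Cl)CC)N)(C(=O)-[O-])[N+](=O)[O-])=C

Heavy atoms from the SMILES: 16 C, 1 Cl, 2 N, 5 O, 1 S.
Implicit hydrogens by atom environment:
  6 × C (aromatic): no H
  5 × C: 2 H each → 10
  3 × O: no H
  2 × C: 3 H each → 6
  2 × C: no H
  2 × O (charge -1): no H
  1 × C: 1 H
  1 × Cl: no H
  1 × N: 2 H
  1 × N (charge +1): no H
  1 × S: 1 H
  Total hydrogens = 20.
Net charge -1.
Molecular formula: C16H20ClN2O5S-

C16H20ClN2O5S-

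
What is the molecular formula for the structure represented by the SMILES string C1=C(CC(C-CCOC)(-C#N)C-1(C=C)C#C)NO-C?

Heavy atoms from the SMILES: 15 C, 2 N, 2 O.
Implicit hydrogens by atom environment:
  5 × C: 2 H each → 10
  5 × C: no H
  3 × C: 1 H each → 3
  2 × C: 3 H each → 6
  2 × O: no H
  1 × N: 1 H
  1 × N: no H
  Total hydrogens = 20.
Molecular formula: C15H20N2O2

C15H20N2O2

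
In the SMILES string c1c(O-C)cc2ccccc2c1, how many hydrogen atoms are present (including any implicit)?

10

Hydrogens are implicit in SMILES; fill each atom to its normal valence:
  7 × C (aromatic): 1 H each → 7
  3 × C (aromatic): no H
  1 × C: 3 H
  1 × O: no H
  Total hydrogens = 10.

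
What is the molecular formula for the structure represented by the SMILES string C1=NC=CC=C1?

Heavy atoms from the SMILES: 5 C, 1 N.
Implicit hydrogens by atom environment:
  5 × C (aromatic): 1 H each → 5
  1 × N (aromatic): no H
  Total hydrogens = 5.
Molecular formula: C5H5N

C5H5N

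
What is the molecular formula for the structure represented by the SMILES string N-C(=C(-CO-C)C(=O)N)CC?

Heavy atoms from the SMILES: 7 C, 2 N, 2 O.
Implicit hydrogens by atom environment:
  3 × C: no H
  2 × C: 3 H each → 6
  2 × C: 2 H each → 4
  2 × N: 2 H each → 4
  2 × O: no H
  Total hydrogens = 14.
Molecular formula: C7H14N2O2

C7H14N2O2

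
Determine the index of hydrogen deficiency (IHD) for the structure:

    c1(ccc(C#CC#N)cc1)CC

Molecular formula from the SMILES: C11H9N.
DoU = (2C + 2 + N − H − X)/2 = (2·11 + 2 + 1 − 9 − 0)/2 = 16/2 = 8.
(Structurally: 1 ring(s) + 7 π bond(s) = 8.)

8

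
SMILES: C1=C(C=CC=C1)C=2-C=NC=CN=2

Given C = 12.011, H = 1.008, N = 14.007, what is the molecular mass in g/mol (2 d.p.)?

Molecular formula: C10H8N2.
M = 10×12.011 + 8×1.008 + 2×14.007 = 156.19 g/mol.

156.19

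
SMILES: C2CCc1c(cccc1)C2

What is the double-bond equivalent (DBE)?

Molecular formula from the SMILES: C10H12.
DoU = (2C + 2 + N − H − X)/2 = (2·10 + 2 + 0 − 12 − 0)/2 = 10/2 = 5.
(Structurally: 2 ring(s) + 3 π bond(s) = 5.)

5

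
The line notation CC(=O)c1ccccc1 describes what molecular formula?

C8H8O

Heavy atoms from the SMILES: 8 C, 1 O.
Implicit hydrogens by atom environment:
  5 × C (aromatic): 1 H each → 5
  1 × C: 3 H
  1 × C (aromatic): no H
  1 × C: no H
  1 × O: no H
  Total hydrogens = 8.
Molecular formula: C8H8O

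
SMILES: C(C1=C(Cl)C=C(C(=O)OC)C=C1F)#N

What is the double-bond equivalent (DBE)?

Molecular formula from the SMILES: C9H5ClFNO2.
DoU = (2C + 2 + N − H − X)/2 = (2·9 + 2 + 1 − 5 − 2)/2 = 14/2 = 7.
(Structurally: 1 ring(s) + 6 π bond(s) = 7.)

7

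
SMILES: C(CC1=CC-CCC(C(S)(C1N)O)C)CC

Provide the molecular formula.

Heavy atoms from the SMILES: 13 C, 1 N, 1 O, 1 S.
Implicit hydrogens by atom environment:
  6 × C: 2 H each → 12
  3 × C: 1 H each → 3
  2 × C: 3 H each → 6
  2 × C: no H
  1 × N: 2 H
  1 × O: 1 H
  1 × S: 1 H
  Total hydrogens = 25.
Molecular formula: C13H25NOS

C13H25NOS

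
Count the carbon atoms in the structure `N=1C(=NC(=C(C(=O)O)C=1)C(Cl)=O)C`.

The symbol for carbon appears 7 times in the SMILES. (Cl is a single chlorine, not C + l.)

7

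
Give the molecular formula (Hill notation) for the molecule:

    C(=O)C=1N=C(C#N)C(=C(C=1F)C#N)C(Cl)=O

C9HClFN3O2

Heavy atoms from the SMILES: 9 C, 1 Cl, 1 F, 3 N, 2 O.
Implicit hydrogens by atom environment:
  5 × C (aromatic): no H
  3 × C: no H
  2 × N: no H
  2 × O: no H
  1 × C: 1 H
  1 × Cl: no H
  1 × F: no H
  1 × N (aromatic): no H
  Total hydrogens = 1.
Molecular formula: C9HClFN3O2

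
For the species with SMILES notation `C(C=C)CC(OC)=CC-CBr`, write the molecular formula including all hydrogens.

C9H15BrO

Heavy atoms from the SMILES: 1 Br, 9 C, 1 O.
Implicit hydrogens by atom environment:
  5 × C: 2 H each → 10
  2 × C: 1 H each → 2
  1 × Br: no H
  1 × C: 3 H
  1 × C: no H
  1 × O: no H
  Total hydrogens = 15.
Molecular formula: C9H15BrO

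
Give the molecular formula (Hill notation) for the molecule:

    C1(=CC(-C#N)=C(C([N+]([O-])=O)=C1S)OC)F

C8H5FN2O3S

Heavy atoms from the SMILES: 8 C, 1 F, 2 N, 3 O, 1 S.
Implicit hydrogens by atom environment:
  5 × C (aromatic): no H
  2 × O: no H
  1 × C: 3 H
  1 × C (aromatic): 1 H
  1 × C: no H
  1 × F: no H
  1 × N: no H
  1 × N (charge +1): no H
  1 × O (charge -1): no H
  1 × S: 1 H
  Total hydrogens = 5.
Molecular formula: C8H5FN2O3S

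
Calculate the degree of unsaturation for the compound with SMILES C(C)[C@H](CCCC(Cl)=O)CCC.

1

Molecular formula from the SMILES: C10H19ClO.
DoU = (2C + 2 + N − H − X)/2 = (2·10 + 2 + 0 − 19 − 1)/2 = 2/2 = 1.
(Structurally: 0 ring(s) + 1 π bond(s) = 1.)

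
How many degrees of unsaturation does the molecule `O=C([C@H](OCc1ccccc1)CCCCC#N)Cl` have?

Molecular formula from the SMILES: C14H16ClNO2.
DoU = (2C + 2 + N − H − X)/2 = (2·14 + 2 + 1 − 16 − 1)/2 = 14/2 = 7.
(Structurally: 1 ring(s) + 6 π bond(s) = 7.)

7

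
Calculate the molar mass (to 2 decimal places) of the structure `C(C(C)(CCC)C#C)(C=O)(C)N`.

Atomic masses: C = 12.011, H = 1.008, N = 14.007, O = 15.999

167.25

Molecular formula: C10H17NO.
M = 10×12.011 + 17×1.008 + 1×14.007 + 1×15.999 = 167.25 g/mol.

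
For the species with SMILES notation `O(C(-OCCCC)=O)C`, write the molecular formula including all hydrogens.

Heavy atoms from the SMILES: 6 C, 3 O.
Implicit hydrogens by atom environment:
  3 × C: 2 H each → 6
  3 × O: no H
  2 × C: 3 H each → 6
  1 × C: no H
  Total hydrogens = 12.
Molecular formula: C6H12O3

C6H12O3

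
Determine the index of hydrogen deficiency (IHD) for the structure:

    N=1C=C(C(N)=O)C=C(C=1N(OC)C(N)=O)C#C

8

Molecular formula from the SMILES: C10H10N4O3.
DoU = (2C + 2 + N − H − X)/2 = (2·10 + 2 + 4 − 10 − 0)/2 = 16/2 = 8.
(Structurally: 1 ring(s) + 7 π bond(s) = 8.)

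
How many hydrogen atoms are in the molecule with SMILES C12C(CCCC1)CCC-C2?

Hydrogens are implicit in SMILES; fill each atom to its normal valence:
  8 × C: 2 H each → 16
  2 × C: 1 H each → 2
  Total hydrogens = 18.

18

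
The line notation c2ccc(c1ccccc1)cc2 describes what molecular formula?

Heavy atoms from the SMILES: 12 C.
Implicit hydrogens by atom environment:
  10 × C (aromatic): 1 H each → 10
  2 × C (aromatic): no H
  Total hydrogens = 10.
Molecular formula: C12H10

C12H10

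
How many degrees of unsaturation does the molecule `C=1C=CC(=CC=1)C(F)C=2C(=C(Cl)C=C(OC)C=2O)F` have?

Molecular formula from the SMILES: C14H11ClF2O2.
DoU = (2C + 2 + N − H − X)/2 = (2·14 + 2 + 0 − 11 − 3)/2 = 16/2 = 8.
(Structurally: 2 ring(s) + 6 π bond(s) = 8.)

8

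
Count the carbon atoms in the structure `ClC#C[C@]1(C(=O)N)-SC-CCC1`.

8

The symbol for carbon appears 8 times in the SMILES. (Cl is a single chlorine, not C + l.)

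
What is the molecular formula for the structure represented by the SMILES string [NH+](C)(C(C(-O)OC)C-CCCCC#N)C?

C11H23N2O2+

Heavy atoms from the SMILES: 11 C, 2 N, 2 O.
Implicit hydrogens by atom environment:
  5 × C: 2 H each → 10
  3 × C: 3 H each → 9
  2 × C: 1 H each → 2
  1 × C: no H
  1 × N (charge +1): 1 H
  1 × N: no H
  1 × O: 1 H
  1 × O: no H
  Total hydrogens = 23.
Net charge +1.
Molecular formula: C11H23N2O2+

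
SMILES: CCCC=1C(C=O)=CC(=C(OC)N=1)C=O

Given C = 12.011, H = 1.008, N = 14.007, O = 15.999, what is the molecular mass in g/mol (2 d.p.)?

Molecular formula: C11H13NO3.
M = 11×12.011 + 13×1.008 + 1×14.007 + 3×15.999 = 207.23 g/mol.

207.23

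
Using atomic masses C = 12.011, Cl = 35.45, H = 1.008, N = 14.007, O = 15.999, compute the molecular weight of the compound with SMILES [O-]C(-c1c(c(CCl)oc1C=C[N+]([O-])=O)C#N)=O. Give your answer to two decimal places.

255.59

Molecular formula: C9H4ClN2O5-.
M = 9×12.011 + 1×35.45 + 4×1.008 + 2×14.007 + 5×15.999 = 255.59 g/mol.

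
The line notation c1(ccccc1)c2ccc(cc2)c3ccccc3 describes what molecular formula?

Heavy atoms from the SMILES: 18 C.
Implicit hydrogens by atom environment:
  14 × C (aromatic): 1 H each → 14
  4 × C (aromatic): no H
  Total hydrogens = 14.
Molecular formula: C18H14

C18H14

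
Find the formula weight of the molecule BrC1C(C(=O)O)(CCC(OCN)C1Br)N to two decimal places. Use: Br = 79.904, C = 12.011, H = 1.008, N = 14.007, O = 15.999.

Molecular formula: C8H14Br2N2O3.
M = 2×79.904 + 8×12.011 + 14×1.008 + 2×14.007 + 3×15.999 = 346.02 g/mol.

346.02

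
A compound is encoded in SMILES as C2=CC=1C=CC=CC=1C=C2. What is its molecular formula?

Heavy atoms from the SMILES: 10 C.
Implicit hydrogens by atom environment:
  8 × C (aromatic): 1 H each → 8
  2 × C (aromatic): no H
  Total hydrogens = 8.
Molecular formula: C10H8

C10H8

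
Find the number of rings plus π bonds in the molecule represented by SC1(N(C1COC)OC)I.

1

Molecular formula from the SMILES: C5H10INO2S.
DoU = (2C + 2 + N − H − X)/2 = (2·5 + 2 + 1 − 10 − 1)/2 = 2/2 = 1.
(Structurally: 1 ring(s) + 0 π bond(s) = 1.)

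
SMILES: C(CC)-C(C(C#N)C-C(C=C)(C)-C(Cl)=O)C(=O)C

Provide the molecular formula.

Heavy atoms from the SMILES: 14 C, 1 Cl, 1 N, 2 O.
Implicit hydrogens by atom environment:
  4 × C: 2 H each → 8
  4 × C: no H
  3 × C: 3 H each → 9
  3 × C: 1 H each → 3
  2 × O: no H
  1 × Cl: no H
  1 × N: no H
  Total hydrogens = 20.
Molecular formula: C14H20ClNO2

C14H20ClNO2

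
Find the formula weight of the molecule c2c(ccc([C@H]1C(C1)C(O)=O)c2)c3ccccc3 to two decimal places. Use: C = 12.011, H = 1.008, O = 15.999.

238.29

Molecular formula: C16H14O2.
M = 16×12.011 + 14×1.008 + 2×15.999 = 238.29 g/mol.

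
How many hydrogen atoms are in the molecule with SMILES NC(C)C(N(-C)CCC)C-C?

Hydrogens are implicit in SMILES; fill each atom to its normal valence:
  4 × C: 3 H each → 12
  3 × C: 2 H each → 6
  2 × C: 1 H each → 2
  1 × N: 2 H
  1 × N: no H
  Total hydrogens = 22.

22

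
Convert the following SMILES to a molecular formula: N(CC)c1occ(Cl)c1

C6H8ClNO

Heavy atoms from the SMILES: 6 C, 1 Cl, 1 N, 1 O.
Implicit hydrogens by atom environment:
  2 × C (aromatic): 1 H each → 2
  2 × C (aromatic): no H
  1 × C: 3 H
  1 × C: 2 H
  1 × Cl: no H
  1 × N: 1 H
  1 × O (aromatic): no H
  Total hydrogens = 8.
Molecular formula: C6H8ClNO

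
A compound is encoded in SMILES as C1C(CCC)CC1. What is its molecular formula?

Heavy atoms from the SMILES: 7 C.
Implicit hydrogens by atom environment:
  5 × C: 2 H each → 10
  1 × C: 3 H
  1 × C: 1 H
  Total hydrogens = 14.
Molecular formula: C7H14

C7H14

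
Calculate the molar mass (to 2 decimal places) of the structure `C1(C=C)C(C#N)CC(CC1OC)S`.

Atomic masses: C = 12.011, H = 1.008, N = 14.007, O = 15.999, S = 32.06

197.30

Molecular formula: C10H15NOS.
M = 10×12.011 + 15×1.008 + 1×14.007 + 1×15.999 + 1×32.06 = 197.30 g/mol.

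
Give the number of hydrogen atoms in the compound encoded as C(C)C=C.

Hydrogens are implicit in SMILES; fill each atom to its normal valence:
  2 × C: 2 H each → 4
  1 × C: 3 H
  1 × C: 1 H
  Total hydrogens = 8.

8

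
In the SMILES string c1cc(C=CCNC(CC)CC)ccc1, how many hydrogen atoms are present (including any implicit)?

Hydrogens are implicit in SMILES; fill each atom to its normal valence:
  5 × C (aromatic): 1 H each → 5
  3 × C: 2 H each → 6
  3 × C: 1 H each → 3
  2 × C: 3 H each → 6
  1 × C (aromatic): no H
  1 × N: 1 H
  Total hydrogens = 21.

21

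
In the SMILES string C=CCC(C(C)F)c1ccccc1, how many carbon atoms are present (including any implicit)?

12

The symbol for carbon appears 12 times in the SMILES. Lowercase c denotes aromatic carbon and counts toward C.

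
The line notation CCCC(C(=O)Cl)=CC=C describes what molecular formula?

Heavy atoms from the SMILES: 8 C, 1 Cl, 1 O.
Implicit hydrogens by atom environment:
  3 × C: 2 H each → 6
  2 × C: 1 H each → 2
  2 × C: no H
  1 × C: 3 H
  1 × Cl: no H
  1 × O: no H
  Total hydrogens = 11.
Molecular formula: C8H11ClO

C8H11ClO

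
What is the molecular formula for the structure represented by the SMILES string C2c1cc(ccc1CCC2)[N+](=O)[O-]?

C10H11NO2

Heavy atoms from the SMILES: 10 C, 1 N, 2 O.
Implicit hydrogens by atom environment:
  4 × C: 2 H each → 8
  3 × C (aromatic): 1 H each → 3
  3 × C (aromatic): no H
  1 × N (charge +1): no H
  1 × O: no H
  1 × O (charge -1): no H
  Total hydrogens = 11.
Molecular formula: C10H11NO2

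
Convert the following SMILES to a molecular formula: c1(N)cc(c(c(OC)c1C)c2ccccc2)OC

C15H17NO2

Heavy atoms from the SMILES: 15 C, 1 N, 2 O.
Implicit hydrogens by atom environment:
  6 × C (aromatic): 1 H each → 6
  6 × C (aromatic): no H
  3 × C: 3 H each → 9
  2 × O: no H
  1 × N: 2 H
  Total hydrogens = 17.
Molecular formula: C15H17NO2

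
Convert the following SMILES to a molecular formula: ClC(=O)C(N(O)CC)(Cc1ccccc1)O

C11H14ClNO3

Heavy atoms from the SMILES: 11 C, 1 Cl, 1 N, 3 O.
Implicit hydrogens by atom environment:
  5 × C (aromatic): 1 H each → 5
  2 × C: 2 H each → 4
  2 × C: no H
  2 × O: 1 H each → 2
  1 × C: 3 H
  1 × C (aromatic): no H
  1 × Cl: no H
  1 × N: no H
  1 × O: no H
  Total hydrogens = 14.
Molecular formula: C11H14ClNO3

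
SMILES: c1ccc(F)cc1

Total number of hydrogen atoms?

5

Hydrogens are implicit in SMILES; fill each atom to its normal valence:
  5 × C (aromatic): 1 H each → 5
  1 × C (aromatic): no H
  1 × F: no H
  Total hydrogens = 5.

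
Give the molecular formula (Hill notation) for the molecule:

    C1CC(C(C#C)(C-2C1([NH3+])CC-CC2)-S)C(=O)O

Heavy atoms from the SMILES: 13 C, 1 N, 2 O, 1 S.
Implicit hydrogens by atom environment:
  6 × C: 2 H each → 12
  4 × C: no H
  3 × C: 1 H each → 3
  1 × N (charge +1): 3 H
  1 × O: 1 H
  1 × O: no H
  1 × S: 1 H
  Total hydrogens = 20.
Net charge +1.
Molecular formula: C13H20NO2S+

C13H20NO2S+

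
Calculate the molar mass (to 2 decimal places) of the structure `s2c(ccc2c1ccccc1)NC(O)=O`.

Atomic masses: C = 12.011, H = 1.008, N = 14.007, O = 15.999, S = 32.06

Molecular formula: C11H9NO2S.
M = 11×12.011 + 9×1.008 + 1×14.007 + 2×15.999 + 1×32.06 = 219.26 g/mol.

219.26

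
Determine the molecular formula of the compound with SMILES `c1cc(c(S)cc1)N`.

C6H7NS

Heavy atoms from the SMILES: 6 C, 1 N, 1 S.
Implicit hydrogens by atom environment:
  4 × C (aromatic): 1 H each → 4
  2 × C (aromatic): no H
  1 × N: 2 H
  1 × S: 1 H
  Total hydrogens = 7.
Molecular formula: C6H7NS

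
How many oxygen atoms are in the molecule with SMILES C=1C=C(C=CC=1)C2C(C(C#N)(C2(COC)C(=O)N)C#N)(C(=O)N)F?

The symbol for oxygen appears 3 times in the SMILES.

3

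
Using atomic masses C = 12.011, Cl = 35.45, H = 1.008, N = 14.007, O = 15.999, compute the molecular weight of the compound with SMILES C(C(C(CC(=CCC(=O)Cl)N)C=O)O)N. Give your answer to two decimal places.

234.68

Molecular formula: C9H15ClN2O3.
M = 9×12.011 + 1×35.45 + 15×1.008 + 2×14.007 + 3×15.999 = 234.68 g/mol.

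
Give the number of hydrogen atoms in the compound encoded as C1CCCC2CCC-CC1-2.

Hydrogens are implicit in SMILES; fill each atom to its normal valence:
  8 × C: 2 H each → 16
  2 × C: 1 H each → 2
  Total hydrogens = 18.

18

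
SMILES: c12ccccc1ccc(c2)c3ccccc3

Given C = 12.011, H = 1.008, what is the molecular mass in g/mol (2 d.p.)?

Molecular formula: C16H12.
M = 16×12.011 + 12×1.008 = 204.27 g/mol.

204.27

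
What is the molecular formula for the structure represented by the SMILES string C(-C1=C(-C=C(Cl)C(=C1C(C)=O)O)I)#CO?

Heavy atoms from the SMILES: 10 C, 1 Cl, 1 I, 3 O.
Implicit hydrogens by atom environment:
  5 × C (aromatic): no H
  3 × C: no H
  2 × O: 1 H each → 2
  1 × C: 3 H
  1 × C (aromatic): 1 H
  1 × Cl: no H
  1 × I: no H
  1 × O: no H
  Total hydrogens = 6.
Molecular formula: C10H6ClIO3

C10H6ClIO3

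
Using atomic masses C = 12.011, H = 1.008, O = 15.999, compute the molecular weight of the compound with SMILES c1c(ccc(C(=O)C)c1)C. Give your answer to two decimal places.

134.18

Molecular formula: C9H10O.
M = 9×12.011 + 10×1.008 + 1×15.999 = 134.18 g/mol.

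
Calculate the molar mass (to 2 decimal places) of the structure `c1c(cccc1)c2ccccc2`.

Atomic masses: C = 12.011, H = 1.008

154.21

Molecular formula: C12H10.
M = 12×12.011 + 10×1.008 = 154.21 g/mol.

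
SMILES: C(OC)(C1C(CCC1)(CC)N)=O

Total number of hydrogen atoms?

17

Hydrogens are implicit in SMILES; fill each atom to its normal valence:
  4 × C: 2 H each → 8
  2 × C: 3 H each → 6
  2 × C: no H
  2 × O: no H
  1 × C: 1 H
  1 × N: 2 H
  Total hydrogens = 17.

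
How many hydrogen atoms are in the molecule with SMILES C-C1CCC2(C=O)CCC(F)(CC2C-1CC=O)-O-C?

Hydrogens are implicit in SMILES; fill each atom to its normal valence:
  6 × C: 2 H each → 12
  5 × C: 1 H each → 5
  3 × O: no H
  2 × C: 3 H each → 6
  2 × C: no H
  1 × F: no H
  Total hydrogens = 23.

23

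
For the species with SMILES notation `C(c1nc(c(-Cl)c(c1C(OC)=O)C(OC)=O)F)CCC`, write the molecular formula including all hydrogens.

C13H15ClFNO4

Heavy atoms from the SMILES: 13 C, 1 Cl, 1 F, 1 N, 4 O.
Implicit hydrogens by atom environment:
  5 × C (aromatic): no H
  4 × O: no H
  3 × C: 3 H each → 9
  3 × C: 2 H each → 6
  2 × C: no H
  1 × Cl: no H
  1 × F: no H
  1 × N (aromatic): no H
  Total hydrogens = 15.
Molecular formula: C13H15ClFNO4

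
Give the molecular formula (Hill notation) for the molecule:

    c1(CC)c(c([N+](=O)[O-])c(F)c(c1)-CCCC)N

C12H17FN2O2

Heavy atoms from the SMILES: 12 C, 1 F, 2 N, 2 O.
Implicit hydrogens by atom environment:
  5 × C (aromatic): no H
  4 × C: 2 H each → 8
  2 × C: 3 H each → 6
  1 × C (aromatic): 1 H
  1 × F: no H
  1 × N: 2 H
  1 × N (charge +1): no H
  1 × O: no H
  1 × O (charge -1): no H
  Total hydrogens = 17.
Molecular formula: C12H17FN2O2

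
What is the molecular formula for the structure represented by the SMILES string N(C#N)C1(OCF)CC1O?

C5H7FN2O2

Heavy atoms from the SMILES: 5 C, 1 F, 2 N, 2 O.
Implicit hydrogens by atom environment:
  2 × C: 2 H each → 4
  2 × C: no H
  1 × C: 1 H
  1 × F: no H
  1 × N: 1 H
  1 × N: no H
  1 × O: 1 H
  1 × O: no H
  Total hydrogens = 7.
Molecular formula: C5H7FN2O2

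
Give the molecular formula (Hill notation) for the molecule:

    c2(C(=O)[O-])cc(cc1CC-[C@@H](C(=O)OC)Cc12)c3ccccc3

C19H17O4-

Heavy atoms from the SMILES: 19 C, 4 O.
Implicit hydrogens by atom environment:
  7 × C (aromatic): 1 H each → 7
  5 × C (aromatic): no H
  3 × C: 2 H each → 6
  3 × O: no H
  2 × C: no H
  1 × C: 3 H
  1 × C: 1 H
  1 × O (charge -1): no H
  Total hydrogens = 17.
Net charge -1.
Molecular formula: C19H17O4-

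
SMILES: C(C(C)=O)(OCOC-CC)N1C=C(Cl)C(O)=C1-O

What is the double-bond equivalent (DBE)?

Molecular formula from the SMILES: C11H16ClNO5.
DoU = (2C + 2 + N − H − X)/2 = (2·11 + 2 + 1 − 16 − 1)/2 = 8/2 = 4.
(Structurally: 1 ring(s) + 3 π bond(s) = 4.)

4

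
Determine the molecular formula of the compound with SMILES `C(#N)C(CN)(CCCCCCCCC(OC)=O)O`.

C13H24N2O3

Heavy atoms from the SMILES: 13 C, 2 N, 3 O.
Implicit hydrogens by atom environment:
  9 × C: 2 H each → 18
  3 × C: no H
  2 × O: no H
  1 × C: 3 H
  1 × N: 2 H
  1 × N: no H
  1 × O: 1 H
  Total hydrogens = 24.
Molecular formula: C13H24N2O3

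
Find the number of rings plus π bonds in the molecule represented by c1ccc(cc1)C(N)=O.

Molecular formula from the SMILES: C7H7NO.
DoU = (2C + 2 + N − H − X)/2 = (2·7 + 2 + 1 − 7 − 0)/2 = 10/2 = 5.
(Structurally: 1 ring(s) + 4 π bond(s) = 5.)

5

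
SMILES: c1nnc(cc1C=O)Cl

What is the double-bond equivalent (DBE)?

5

Molecular formula from the SMILES: C5H3ClN2O.
DoU = (2C + 2 + N − H − X)/2 = (2·5 + 2 + 2 − 3 − 1)/2 = 10/2 = 5.
(Structurally: 1 ring(s) + 4 π bond(s) = 5.)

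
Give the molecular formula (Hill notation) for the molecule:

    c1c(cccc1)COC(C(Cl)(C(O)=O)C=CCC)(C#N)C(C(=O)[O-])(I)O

Heavy atoms from the SMILES: 17 C, 1 Cl, 1 I, 1 N, 6 O.
Implicit hydrogens by atom environment:
  6 × C: no H
  5 × C (aromatic): 1 H each → 5
  3 × O: no H
  2 × C: 2 H each → 4
  2 × C: 1 H each → 2
  2 × O: 1 H each → 2
  1 × C: 3 H
  1 × C (aromatic): no H
  1 × Cl: no H
  1 × I: no H
  1 × N: no H
  1 × O (charge -1): no H
  Total hydrogens = 16.
Net charge -1.
Molecular formula: C17H16ClINO6-

C17H16ClINO6-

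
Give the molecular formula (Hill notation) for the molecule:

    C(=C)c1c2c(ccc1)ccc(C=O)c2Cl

Heavy atoms from the SMILES: 13 C, 1 Cl, 1 O.
Implicit hydrogens by atom environment:
  5 × C (aromatic): 1 H each → 5
  5 × C (aromatic): no H
  2 × C: 1 H each → 2
  1 × C: 2 H
  1 × Cl: no H
  1 × O: no H
  Total hydrogens = 9.
Molecular formula: C13H9ClO

C13H9ClO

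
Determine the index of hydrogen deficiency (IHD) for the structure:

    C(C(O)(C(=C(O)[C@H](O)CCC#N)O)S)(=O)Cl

4

Molecular formula from the SMILES: C8H10ClNO5S.
DoU = (2C + 2 + N − H − X)/2 = (2·8 + 2 + 1 − 10 − 1)/2 = 8/2 = 4.
(Structurally: 0 ring(s) + 4 π bond(s) = 4.)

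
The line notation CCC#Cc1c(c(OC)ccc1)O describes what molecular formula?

Heavy atoms from the SMILES: 11 C, 2 O.
Implicit hydrogens by atom environment:
  3 × C (aromatic): 1 H each → 3
  3 × C (aromatic): no H
  2 × C: 3 H each → 6
  2 × C: no H
  1 × C: 2 H
  1 × O: 1 H
  1 × O: no H
  Total hydrogens = 12.
Molecular formula: C11H12O2

C11H12O2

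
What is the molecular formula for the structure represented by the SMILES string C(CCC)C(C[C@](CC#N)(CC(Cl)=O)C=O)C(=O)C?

Heavy atoms from the SMILES: 14 C, 1 Cl, 1 N, 3 O.
Implicit hydrogens by atom environment:
  6 × C: 2 H each → 12
  4 × C: no H
  3 × O: no H
  2 × C: 3 H each → 6
  2 × C: 1 H each → 2
  1 × Cl: no H
  1 × N: no H
  Total hydrogens = 20.
Molecular formula: C14H20ClNO3

C14H20ClNO3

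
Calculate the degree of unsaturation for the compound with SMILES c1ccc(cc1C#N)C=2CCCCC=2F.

Molecular formula from the SMILES: C13H12FN.
DoU = (2C + 2 + N − H − X)/2 = (2·13 + 2 + 1 − 12 − 1)/2 = 16/2 = 8.
(Structurally: 2 ring(s) + 6 π bond(s) = 8.)

8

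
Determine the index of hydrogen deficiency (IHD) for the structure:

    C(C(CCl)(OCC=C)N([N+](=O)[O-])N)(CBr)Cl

2

Molecular formula from the SMILES: C7H12BrCl2N3O3.
DoU = (2C + 2 + N − H − X)/2 = (2·7 + 2 + 3 − 12 − 3)/2 = 4/2 = 2.
(Structurally: 0 ring(s) + 2 π bond(s) = 2.)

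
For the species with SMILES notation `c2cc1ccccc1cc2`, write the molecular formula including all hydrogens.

C10H8

Heavy atoms from the SMILES: 10 C.
Implicit hydrogens by atom environment:
  8 × C (aromatic): 1 H each → 8
  2 × C (aromatic): no H
  Total hydrogens = 8.
Molecular formula: C10H8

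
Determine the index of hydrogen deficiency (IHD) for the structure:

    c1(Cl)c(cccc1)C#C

6

Molecular formula from the SMILES: C8H5Cl.
DoU = (2C + 2 + N − H − X)/2 = (2·8 + 2 + 0 − 5 − 1)/2 = 12/2 = 6.
(Structurally: 1 ring(s) + 5 π bond(s) = 6.)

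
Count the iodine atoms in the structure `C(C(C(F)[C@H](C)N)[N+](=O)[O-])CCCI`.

1

The symbol for iodine appears 1 time in the SMILES.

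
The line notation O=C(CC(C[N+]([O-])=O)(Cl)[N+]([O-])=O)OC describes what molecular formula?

C5H7ClN2O6

Heavy atoms from the SMILES: 5 C, 1 Cl, 2 N, 6 O.
Implicit hydrogens by atom environment:
  4 × O: no H
  2 × C: 2 H each → 4
  2 × C: no H
  2 × N (charge +1): no H
  2 × O (charge -1): no H
  1 × C: 3 H
  1 × Cl: no H
  Total hydrogens = 7.
Molecular formula: C5H7ClN2O6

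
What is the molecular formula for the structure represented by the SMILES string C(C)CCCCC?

C7H16

Heavy atoms from the SMILES: 7 C.
Implicit hydrogens by atom environment:
  5 × C: 2 H each → 10
  2 × C: 3 H each → 6
  Total hydrogens = 16.
Molecular formula: C7H16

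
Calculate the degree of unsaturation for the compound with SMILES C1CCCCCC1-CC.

1

Molecular formula from the SMILES: C9H18.
DoU = (2C + 2 + N − H − X)/2 = (2·9 + 2 + 0 − 18 − 0)/2 = 2/2 = 1.
(Structurally: 1 ring(s) + 0 π bond(s) = 1.)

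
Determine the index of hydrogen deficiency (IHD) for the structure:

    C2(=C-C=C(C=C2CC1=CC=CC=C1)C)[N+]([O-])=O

Molecular formula from the SMILES: C14H13NO2.
DoU = (2C + 2 + N − H − X)/2 = (2·14 + 2 + 1 − 13 − 0)/2 = 18/2 = 9.
(Structurally: 2 ring(s) + 7 π bond(s) = 9.)

9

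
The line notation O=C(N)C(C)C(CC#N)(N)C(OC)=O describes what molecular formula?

C8H13N3O3

Heavy atoms from the SMILES: 8 C, 3 N, 3 O.
Implicit hydrogens by atom environment:
  4 × C: no H
  3 × O: no H
  2 × C: 3 H each → 6
  2 × N: 2 H each → 4
  1 × C: 2 H
  1 × C: 1 H
  1 × N: no H
  Total hydrogens = 13.
Molecular formula: C8H13N3O3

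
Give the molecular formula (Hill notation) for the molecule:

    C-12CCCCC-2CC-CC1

Heavy atoms from the SMILES: 10 C.
Implicit hydrogens by atom environment:
  8 × C: 2 H each → 16
  2 × C: 1 H each → 2
  Total hydrogens = 18.
Molecular formula: C10H18

C10H18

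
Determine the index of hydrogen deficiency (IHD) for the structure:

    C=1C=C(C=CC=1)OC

Molecular formula from the SMILES: C7H8O.
DoU = (2C + 2 + N − H − X)/2 = (2·7 + 2 + 0 − 8 − 0)/2 = 8/2 = 4.
(Structurally: 1 ring(s) + 3 π bond(s) = 4.)

4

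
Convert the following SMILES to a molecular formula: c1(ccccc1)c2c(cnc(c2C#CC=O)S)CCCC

C18H17NOS

Heavy atoms from the SMILES: 18 C, 1 N, 1 O, 1 S.
Implicit hydrogens by atom environment:
  6 × C (aromatic): 1 H each → 6
  5 × C (aromatic): no H
  3 × C: 2 H each → 6
  2 × C: no H
  1 × C: 3 H
  1 × C: 1 H
  1 × N (aromatic): no H
  1 × O: no H
  1 × S: 1 H
  Total hydrogens = 17.
Molecular formula: C18H17NOS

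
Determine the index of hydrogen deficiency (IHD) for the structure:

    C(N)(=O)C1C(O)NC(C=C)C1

3

Molecular formula from the SMILES: C7H12N2O2.
DoU = (2C + 2 + N − H − X)/2 = (2·7 + 2 + 2 − 12 − 0)/2 = 6/2 = 3.
(Structurally: 1 ring(s) + 2 π bond(s) = 3.)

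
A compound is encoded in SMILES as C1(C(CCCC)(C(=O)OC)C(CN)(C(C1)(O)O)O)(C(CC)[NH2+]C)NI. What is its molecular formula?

Heavy atoms from the SMILES: 16 C, 1 I, 3 N, 5 O.
Implicit hydrogens by atom environment:
  6 × C: 2 H each → 12
  5 × C: no H
  4 × C: 3 H each → 12
  3 × O: 1 H each → 3
  2 × O: no H
  1 × C: 1 H
  1 × I: no H
  1 × N (charge +1): 2 H
  1 × N: 2 H
  1 × N: 1 H
  Total hydrogens = 33.
Net charge +1.
Molecular formula: C16H33IN3O5+

C16H33IN3O5+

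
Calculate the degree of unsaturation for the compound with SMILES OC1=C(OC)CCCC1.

2

Molecular formula from the SMILES: C7H12O2.
DoU = (2C + 2 + N − H − X)/2 = (2·7 + 2 + 0 − 12 − 0)/2 = 4/2 = 2.
(Structurally: 1 ring(s) + 1 π bond(s) = 2.)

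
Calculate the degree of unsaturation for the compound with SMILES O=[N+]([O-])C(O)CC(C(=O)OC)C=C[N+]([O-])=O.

4

Molecular formula from the SMILES: C7H10N2O7.
DoU = (2C + 2 + N − H − X)/2 = (2·7 + 2 + 2 − 10 − 0)/2 = 8/2 = 4.
(Structurally: 0 ring(s) + 4 π bond(s) = 4.)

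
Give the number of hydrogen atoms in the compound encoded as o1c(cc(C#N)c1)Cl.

2

Hydrogens are implicit in SMILES; fill each atom to its normal valence:
  2 × C (aromatic): 1 H each → 2
  2 × C (aromatic): no H
  1 × C: no H
  1 × Cl: no H
  1 × N: no H
  1 × O (aromatic): no H
  Total hydrogens = 2.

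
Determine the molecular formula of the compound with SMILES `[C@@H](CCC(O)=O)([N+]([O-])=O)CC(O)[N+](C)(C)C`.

Heavy atoms from the SMILES: 9 C, 2 N, 5 O.
Implicit hydrogens by atom environment:
  3 × C: 3 H each → 9
  3 × C: 2 H each → 6
  2 × C: 1 H each → 2
  2 × N (charge +1): no H
  2 × O: 1 H each → 2
  2 × O: no H
  1 × C: no H
  1 × O (charge -1): no H
  Total hydrogens = 19.
Net charge +1.
Molecular formula: C9H19N2O5+

C9H19N2O5+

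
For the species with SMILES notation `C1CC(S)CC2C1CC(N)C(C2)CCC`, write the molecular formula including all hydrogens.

C13H25NS

Heavy atoms from the SMILES: 13 C, 1 N, 1 S.
Implicit hydrogens by atom environment:
  7 × C: 2 H each → 14
  5 × C: 1 H each → 5
  1 × C: 3 H
  1 × N: 2 H
  1 × S: 1 H
  Total hydrogens = 25.
Molecular formula: C13H25NS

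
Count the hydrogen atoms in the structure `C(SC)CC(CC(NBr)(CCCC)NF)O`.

22

Hydrogens are implicit in SMILES; fill each atom to its normal valence:
  6 × C: 2 H each → 12
  2 × C: 3 H each → 6
  2 × N: 1 H each → 2
  1 × Br: no H
  1 × C: 1 H
  1 × C: no H
  1 × F: no H
  1 × O: 1 H
  1 × S: no H
  Total hydrogens = 22.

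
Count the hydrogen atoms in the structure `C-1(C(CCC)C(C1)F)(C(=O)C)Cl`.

Hydrogens are implicit in SMILES; fill each atom to its normal valence:
  3 × C: 2 H each → 6
  2 × C: 3 H each → 6
  2 × C: 1 H each → 2
  2 × C: no H
  1 × Cl: no H
  1 × F: no H
  1 × O: no H
  Total hydrogens = 14.

14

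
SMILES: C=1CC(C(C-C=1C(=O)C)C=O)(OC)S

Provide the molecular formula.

C10H14O3S

Heavy atoms from the SMILES: 10 C, 3 O, 1 S.
Implicit hydrogens by atom environment:
  3 × C: 1 H each → 3
  3 × C: no H
  3 × O: no H
  2 × C: 3 H each → 6
  2 × C: 2 H each → 4
  1 × S: 1 H
  Total hydrogens = 14.
Molecular formula: C10H14O3S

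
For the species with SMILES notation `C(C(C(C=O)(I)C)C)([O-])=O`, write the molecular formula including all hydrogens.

Heavy atoms from the SMILES: 6 C, 1 I, 3 O.
Implicit hydrogens by atom environment:
  2 × C: 3 H each → 6
  2 × C: 1 H each → 2
  2 × C: no H
  2 × O: no H
  1 × I: no H
  1 × O (charge -1): no H
  Total hydrogens = 8.
Net charge -1.
Molecular formula: C6H8IO3-

C6H8IO3-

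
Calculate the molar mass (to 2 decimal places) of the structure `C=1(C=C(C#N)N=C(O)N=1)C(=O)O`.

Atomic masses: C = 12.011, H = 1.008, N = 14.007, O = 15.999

Molecular formula: C6H3N3O3.
M = 6×12.011 + 3×1.008 + 3×14.007 + 3×15.999 = 165.11 g/mol.

165.11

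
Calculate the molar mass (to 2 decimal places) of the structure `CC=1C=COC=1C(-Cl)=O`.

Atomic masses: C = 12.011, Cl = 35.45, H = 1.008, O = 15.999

144.55

Molecular formula: C6H5ClO2.
M = 6×12.011 + 1×35.45 + 5×1.008 + 2×15.999 = 144.55 g/mol.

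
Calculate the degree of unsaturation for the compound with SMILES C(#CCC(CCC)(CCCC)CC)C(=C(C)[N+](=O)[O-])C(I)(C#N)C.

6

Molecular formula from the SMILES: C19H29IN2O2.
DoU = (2C + 2 + N − H − X)/2 = (2·19 + 2 + 2 − 29 − 1)/2 = 12/2 = 6.
(Structurally: 0 ring(s) + 6 π bond(s) = 6.)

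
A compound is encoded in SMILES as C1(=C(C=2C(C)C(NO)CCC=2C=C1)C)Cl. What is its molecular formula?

Heavy atoms from the SMILES: 12 C, 1 Cl, 1 N, 1 O.
Implicit hydrogens by atom environment:
  4 × C (aromatic): no H
  2 × C: 3 H each → 6
  2 × C: 2 H each → 4
  2 × C (aromatic): 1 H each → 2
  2 × C: 1 H each → 2
  1 × Cl: no H
  1 × N: 1 H
  1 × O: 1 H
  Total hydrogens = 16.
Molecular formula: C12H16ClNO

C12H16ClNO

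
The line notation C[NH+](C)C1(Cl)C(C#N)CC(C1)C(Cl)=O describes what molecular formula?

Heavy atoms from the SMILES: 9 C, 2 Cl, 2 N, 1 O.
Implicit hydrogens by atom environment:
  3 × C: no H
  2 × C: 3 H each → 6
  2 × C: 2 H each → 4
  2 × C: 1 H each → 2
  2 × Cl: no H
  1 × N (charge +1): 1 H
  1 × N: no H
  1 × O: no H
  Total hydrogens = 13.
Net charge +1.
Molecular formula: C9H13Cl2N2O+

C9H13Cl2N2O+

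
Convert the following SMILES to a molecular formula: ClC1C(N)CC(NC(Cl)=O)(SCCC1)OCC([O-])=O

C10H15Cl2N2O4S-

Heavy atoms from the SMILES: 10 C, 2 Cl, 2 N, 4 O, 1 S.
Implicit hydrogens by atom environment:
  5 × C: 2 H each → 10
  3 × C: no H
  3 × O: no H
  2 × C: 1 H each → 2
  2 × Cl: no H
  1 × N: 2 H
  1 × N: 1 H
  1 × O (charge -1): no H
  1 × S: no H
  Total hydrogens = 15.
Net charge -1.
Molecular formula: C10H15Cl2N2O4S-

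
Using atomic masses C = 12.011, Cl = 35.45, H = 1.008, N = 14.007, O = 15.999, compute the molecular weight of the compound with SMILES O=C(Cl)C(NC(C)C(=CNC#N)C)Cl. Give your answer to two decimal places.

Molecular formula: C8H11Cl2N3O.
M = 8×12.011 + 2×35.45 + 11×1.008 + 3×14.007 + 1×15.999 = 236.10 g/mol.

236.10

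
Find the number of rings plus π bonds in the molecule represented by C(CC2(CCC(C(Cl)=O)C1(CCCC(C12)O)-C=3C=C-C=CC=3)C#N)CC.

9

Molecular formula from the SMILES: C22H28ClNO2.
DoU = (2C + 2 + N − H − X)/2 = (2·22 + 2 + 1 − 28 − 1)/2 = 18/2 = 9.
(Structurally: 3 ring(s) + 6 π bond(s) = 9.)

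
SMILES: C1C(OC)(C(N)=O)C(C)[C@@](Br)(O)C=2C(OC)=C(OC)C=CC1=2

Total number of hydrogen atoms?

Hydrogens are implicit in SMILES; fill each atom to its normal valence:
  4 × C: 3 H each → 12
  4 × C (aromatic): no H
  4 × O: no H
  3 × C: no H
  2 × C (aromatic): 1 H each → 2
  1 × Br: no H
  1 × C: 2 H
  1 × C: 1 H
  1 × N: 2 H
  1 × O: 1 H
  Total hydrogens = 20.

20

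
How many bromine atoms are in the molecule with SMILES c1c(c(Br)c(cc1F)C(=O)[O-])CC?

1

The symbol for bromine appears 1 time in the SMILES.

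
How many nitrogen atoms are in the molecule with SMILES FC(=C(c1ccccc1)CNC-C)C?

1

The symbol for nitrogen appears 1 time in the SMILES.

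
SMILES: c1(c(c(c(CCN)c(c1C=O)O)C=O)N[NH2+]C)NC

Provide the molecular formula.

C12H19N4O3+

Heavy atoms from the SMILES: 12 C, 4 N, 3 O.
Implicit hydrogens by atom environment:
  6 × C (aromatic): no H
  2 × C: 3 H each → 6
  2 × C: 2 H each → 4
  2 × C: 1 H each → 2
  2 × N: 1 H each → 2
  2 × O: no H
  1 × N (charge +1): 2 H
  1 × N: 2 H
  1 × O: 1 H
  Total hydrogens = 19.
Net charge +1.
Molecular formula: C12H19N4O3+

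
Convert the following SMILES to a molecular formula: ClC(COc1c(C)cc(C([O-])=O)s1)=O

C8H6ClO4S-

Heavy atoms from the SMILES: 8 C, 1 Cl, 4 O, 1 S.
Implicit hydrogens by atom environment:
  3 × C (aromatic): no H
  3 × O: no H
  2 × C: no H
  1 × C: 3 H
  1 × C: 2 H
  1 × C (aromatic): 1 H
  1 × Cl: no H
  1 × O (charge -1): no H
  1 × S (aromatic): no H
  Total hydrogens = 6.
Net charge -1.
Molecular formula: C8H6ClO4S-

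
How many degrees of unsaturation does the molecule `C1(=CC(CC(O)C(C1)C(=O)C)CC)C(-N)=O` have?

Molecular formula from the SMILES: C12H19NO3.
DoU = (2C + 2 + N − H − X)/2 = (2·12 + 2 + 1 − 19 − 0)/2 = 8/2 = 4.
(Structurally: 1 ring(s) + 3 π bond(s) = 4.)

4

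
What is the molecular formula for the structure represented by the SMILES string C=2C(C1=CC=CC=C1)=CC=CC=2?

Heavy atoms from the SMILES: 12 C.
Implicit hydrogens by atom environment:
  10 × C (aromatic): 1 H each → 10
  2 × C (aromatic): no H
  Total hydrogens = 10.
Molecular formula: C12H10

C12H10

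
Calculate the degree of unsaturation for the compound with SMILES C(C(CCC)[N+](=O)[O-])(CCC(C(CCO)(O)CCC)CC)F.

Molecular formula from the SMILES: C16H32FNO4.
DoU = (2C + 2 + N − H − X)/2 = (2·16 + 2 + 1 − 32 − 1)/2 = 2/2 = 1.
(Structurally: 0 ring(s) + 1 π bond(s) = 1.)

1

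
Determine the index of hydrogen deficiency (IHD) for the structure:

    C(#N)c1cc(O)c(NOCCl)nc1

6

Molecular formula from the SMILES: C7H6ClN3O2.
DoU = (2C + 2 + N − H − X)/2 = (2·7 + 2 + 3 − 6 − 1)/2 = 12/2 = 6.
(Structurally: 1 ring(s) + 5 π bond(s) = 6.)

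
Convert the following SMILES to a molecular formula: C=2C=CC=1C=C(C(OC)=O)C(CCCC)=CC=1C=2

Heavy atoms from the SMILES: 16 C, 2 O.
Implicit hydrogens by atom environment:
  6 × C (aromatic): 1 H each → 6
  4 × C (aromatic): no H
  3 × C: 2 H each → 6
  2 × C: 3 H each → 6
  2 × O: no H
  1 × C: no H
  Total hydrogens = 18.
Molecular formula: C16H18O2

C16H18O2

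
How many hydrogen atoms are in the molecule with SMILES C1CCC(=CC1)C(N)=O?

Hydrogens are implicit in SMILES; fill each atom to its normal valence:
  4 × C: 2 H each → 8
  2 × C: no H
  1 × C: 1 H
  1 × N: 2 H
  1 × O: no H
  Total hydrogens = 11.

11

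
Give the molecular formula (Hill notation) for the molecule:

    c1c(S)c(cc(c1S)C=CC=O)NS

Heavy atoms from the SMILES: 9 C, 1 N, 1 O, 3 S.
Implicit hydrogens by atom environment:
  4 × C (aromatic): no H
  3 × C: 1 H each → 3
  3 × S: 1 H each → 3
  2 × C (aromatic): 1 H each → 2
  1 × N: 1 H
  1 × O: no H
  Total hydrogens = 9.
Molecular formula: C9H9NOS3

C9H9NOS3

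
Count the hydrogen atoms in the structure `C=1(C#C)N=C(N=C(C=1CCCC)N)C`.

Hydrogens are implicit in SMILES; fill each atom to its normal valence:
  4 × C (aromatic): no H
  3 × C: 2 H each → 6
  2 × C: 3 H each → 6
  2 × N (aromatic): no H
  1 × C: 1 H
  1 × C: no H
  1 × N: 2 H
  Total hydrogens = 15.

15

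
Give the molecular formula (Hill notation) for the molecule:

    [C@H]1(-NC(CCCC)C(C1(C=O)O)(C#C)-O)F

C11H16FNO3

Heavy atoms from the SMILES: 11 C, 1 F, 1 N, 3 O.
Implicit hydrogens by atom environment:
  4 × C: 1 H each → 4
  3 × C: 2 H each → 6
  3 × C: no H
  2 × O: 1 H each → 2
  1 × C: 3 H
  1 × F: no H
  1 × N: 1 H
  1 × O: no H
  Total hydrogens = 16.
Molecular formula: C11H16FNO3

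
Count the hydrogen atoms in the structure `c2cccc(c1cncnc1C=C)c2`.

Hydrogens are implicit in SMILES; fill each atom to its normal valence:
  7 × C (aromatic): 1 H each → 7
  3 × C (aromatic): no H
  2 × N (aromatic): no H
  1 × C: 2 H
  1 × C: 1 H
  Total hydrogens = 10.

10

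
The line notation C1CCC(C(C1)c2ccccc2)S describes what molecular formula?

C12H16S

Heavy atoms from the SMILES: 12 C, 1 S.
Implicit hydrogens by atom environment:
  5 × C (aromatic): 1 H each → 5
  4 × C: 2 H each → 8
  2 × C: 1 H each → 2
  1 × C (aromatic): no H
  1 × S: 1 H
  Total hydrogens = 16.
Molecular formula: C12H16S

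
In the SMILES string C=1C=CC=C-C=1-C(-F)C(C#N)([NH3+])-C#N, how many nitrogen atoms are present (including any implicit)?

3

The symbol for nitrogen appears 3 times in the SMILES.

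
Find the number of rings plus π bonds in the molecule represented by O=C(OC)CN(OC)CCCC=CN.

Molecular formula from the SMILES: C9H18N2O3.
DoU = (2C + 2 + N − H − X)/2 = (2·9 + 2 + 2 − 18 − 0)/2 = 4/2 = 2.
(Structurally: 0 ring(s) + 2 π bond(s) = 2.)

2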